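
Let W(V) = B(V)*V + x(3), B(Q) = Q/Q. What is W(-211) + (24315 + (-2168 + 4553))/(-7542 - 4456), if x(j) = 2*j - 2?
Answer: -1255143/5999 ≈ -209.23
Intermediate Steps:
x(j) = -2 + 2*j
B(Q) = 1
W(V) = 4 + V (W(V) = 1*V + (-2 + 2*3) = V + (-2 + 6) = V + 4 = 4 + V)
W(-211) + (24315 + (-2168 + 4553))/(-7542 - 4456) = (4 - 211) + (24315 + (-2168 + 4553))/(-7542 - 4456) = -207 + (24315 + 2385)/(-11998) = -207 + 26700*(-1/11998) = -207 - 13350/5999 = -1255143/5999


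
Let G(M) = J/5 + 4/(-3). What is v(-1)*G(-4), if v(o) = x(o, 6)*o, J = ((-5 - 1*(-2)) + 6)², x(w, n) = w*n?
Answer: 14/5 ≈ 2.8000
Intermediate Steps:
x(w, n) = n*w
J = 9 (J = ((-5 + 2) + 6)² = (-3 + 6)² = 3² = 9)
v(o) = 6*o² (v(o) = (6*o)*o = 6*o²)
G(M) = 7/15 (G(M) = 9/5 + 4/(-3) = 9*(⅕) + 4*(-⅓) = 9/5 - 4/3 = 7/15)
v(-1)*G(-4) = (6*(-1)²)*(7/15) = (6*1)*(7/15) = 6*(7/15) = 14/5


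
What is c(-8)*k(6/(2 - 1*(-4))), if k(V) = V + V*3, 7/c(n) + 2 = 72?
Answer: ⅖ ≈ 0.40000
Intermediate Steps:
c(n) = ⅒ (c(n) = 7/(-2 + 72) = 7/70 = 7*(1/70) = ⅒)
k(V) = 4*V (k(V) = V + 3*V = 4*V)
c(-8)*k(6/(2 - 1*(-4))) = (4*(6/(2 - 1*(-4))))/10 = (4*(6/(2 + 4)))/10 = (4*(6/6))/10 = (4*(6*(⅙)))/10 = (4*1)/10 = (⅒)*4 = ⅖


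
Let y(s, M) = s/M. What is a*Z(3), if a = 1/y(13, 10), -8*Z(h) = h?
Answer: -15/52 ≈ -0.28846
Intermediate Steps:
Z(h) = -h/8
a = 10/13 (a = 1/(13/10) = 10/13 ≈ 0.76923)
a*Z(3) = 10*(-1/8*3)/13 = (10/13)*(-3/8) = -15/52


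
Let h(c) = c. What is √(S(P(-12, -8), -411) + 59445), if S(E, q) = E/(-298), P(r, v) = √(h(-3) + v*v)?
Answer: √(5278953780 - 298*√61)/298 ≈ 243.81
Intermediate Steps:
P(r, v) = √(-3 + v²) (P(r, v) = √(-3 + v*v) = √(-3 + v²))
S(E, q) = -E/298 (S(E, q) = E*(-1/298) = -E/298)
√(S(P(-12, -8), -411) + 59445) = √(-√(-3 + (-8)²)/298 + 59445) = √(-√(-3 + 64)/298 + 59445) = √(-√61/298 + 59445) = √(59445 - √61/298)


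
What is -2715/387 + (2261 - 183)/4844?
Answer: -2057879/312438 ≈ -6.5865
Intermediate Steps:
-2715/387 + (2261 - 183)/4844 = -2715*1/387 + 2078*(1/4844) = -905/129 + 1039/2422 = -2057879/312438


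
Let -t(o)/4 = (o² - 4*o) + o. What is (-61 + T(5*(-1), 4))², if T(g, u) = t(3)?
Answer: 3721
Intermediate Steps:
t(o) = -4*o² + 12*o (t(o) = -4*((o² - 4*o) + o) = -4*(o² - 3*o) = -4*o² + 12*o)
T(g, u) = 0 (T(g, u) = 4*3*(3 - 1*3) = 4*3*(3 - 3) = 4*3*0 = 0)
(-61 + T(5*(-1), 4))² = (-61 + 0)² = (-61)² = 3721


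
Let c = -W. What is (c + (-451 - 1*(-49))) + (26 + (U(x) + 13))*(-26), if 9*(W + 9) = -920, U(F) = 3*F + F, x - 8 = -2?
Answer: -17359/9 ≈ -1928.8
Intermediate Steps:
x = 6 (x = 8 - 2 = 6)
U(F) = 4*F
W = -1001/9 (W = -9 + (⅑)*(-920) = -9 - 920/9 = -1001/9 ≈ -111.22)
c = 1001/9 (c = -1*(-1001/9) = 1001/9 ≈ 111.22)
(c + (-451 - 1*(-49))) + (26 + (U(x) + 13))*(-26) = (1001/9 + (-451 - 1*(-49))) + (26 + (4*6 + 13))*(-26) = (1001/9 + (-451 + 49)) + (26 + (24 + 13))*(-26) = (1001/9 - 402) + (26 + 37)*(-26) = -2617/9 + 63*(-26) = -2617/9 - 1638 = -17359/9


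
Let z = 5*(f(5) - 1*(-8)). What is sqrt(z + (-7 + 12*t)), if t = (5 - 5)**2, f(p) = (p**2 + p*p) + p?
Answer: 2*sqrt(77) ≈ 17.550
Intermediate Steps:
f(p) = p + 2*p**2 (f(p) = (p**2 + p**2) + p = 2*p**2 + p = p + 2*p**2)
t = 0 (t = 0**2 = 0)
z = 315 (z = 5*(5*(1 + 2*5) - 1*(-8)) = 5*(5*(1 + 10) + 8) = 5*(5*11 + 8) = 5*(55 + 8) = 5*63 = 315)
sqrt(z + (-7 + 12*t)) = sqrt(315 + (-7 + 12*0)) = sqrt(315 + (-7 + 0)) = sqrt(315 - 7) = sqrt(308) = 2*sqrt(77)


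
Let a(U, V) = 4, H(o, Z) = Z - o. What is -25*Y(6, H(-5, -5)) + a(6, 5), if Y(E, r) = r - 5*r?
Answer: 4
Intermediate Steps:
Y(E, r) = -4*r
-25*Y(6, H(-5, -5)) + a(6, 5) = -(-100)*(-5 - 1*(-5)) + 4 = -(-100)*(-5 + 5) + 4 = -(-100)*0 + 4 = -25*0 + 4 = 0 + 4 = 4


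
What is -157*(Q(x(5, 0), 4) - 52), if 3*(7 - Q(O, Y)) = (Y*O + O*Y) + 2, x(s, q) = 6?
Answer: 29045/3 ≈ 9681.7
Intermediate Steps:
Q(O, Y) = 19/3 - 2*O*Y/3 (Q(O, Y) = 7 - ((Y*O + O*Y) + 2)/3 = 7 - ((O*Y + O*Y) + 2)/3 = 7 - (2*O*Y + 2)/3 = 7 - (2 + 2*O*Y)/3 = 7 + (-⅔ - 2*O*Y/3) = 19/3 - 2*O*Y/3)
-157*(Q(x(5, 0), 4) - 52) = -157*((19/3 - ⅔*6*4) - 52) = -157*((19/3 - 16) - 52) = -157*(-29/3 - 52) = -157*(-185/3) = 29045/3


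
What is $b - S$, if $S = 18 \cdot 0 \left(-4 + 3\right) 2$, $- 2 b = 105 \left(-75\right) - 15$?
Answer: $3945$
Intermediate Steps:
$b = 3945$ ($b = - \frac{105 \left(-75\right) - 15}{2} = - \frac{-7875 - 15}{2} = \left(- \frac{1}{2}\right) \left(-7890\right) = 3945$)
$S = 0$ ($S = 18 \cdot 0 \left(-1\right) 2 = 18 \cdot 0 \cdot 2 = 0 \cdot 2 = 0$)
$b - S = 3945 - 0 = 3945 + 0 = 3945$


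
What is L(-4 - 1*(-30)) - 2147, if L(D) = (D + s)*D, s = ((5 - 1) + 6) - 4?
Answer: -1315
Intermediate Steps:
s = 6 (s = (4 + 6) - 4 = 10 - 4 = 6)
L(D) = D*(6 + D) (L(D) = (D + 6)*D = (6 + D)*D = D*(6 + D))
L(-4 - 1*(-30)) - 2147 = (-4 - 1*(-30))*(6 + (-4 - 1*(-30))) - 2147 = (-4 + 30)*(6 + (-4 + 30)) - 2147 = 26*(6 + 26) - 2147 = 26*32 - 2147 = 832 - 2147 = -1315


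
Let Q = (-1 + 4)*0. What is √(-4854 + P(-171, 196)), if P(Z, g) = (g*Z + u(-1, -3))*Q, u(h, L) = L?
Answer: I*√4854 ≈ 69.671*I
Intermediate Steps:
Q = 0 (Q = 3*0 = 0)
P(Z, g) = 0 (P(Z, g) = (g*Z - 3)*0 = (Z*g - 3)*0 = (-3 + Z*g)*0 = 0)
√(-4854 + P(-171, 196)) = √(-4854 + 0) = √(-4854) = I*√4854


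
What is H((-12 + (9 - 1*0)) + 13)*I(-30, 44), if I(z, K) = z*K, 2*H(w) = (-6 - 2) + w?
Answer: -1320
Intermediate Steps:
H(w) = -4 + w/2 (H(w) = ((-6 - 2) + w)/2 = (-8 + w)/2 = -4 + w/2)
I(z, K) = K*z
H((-12 + (9 - 1*0)) + 13)*I(-30, 44) = (-4 + ((-12 + (9 - 1*0)) + 13)/2)*(44*(-30)) = (-4 + ((-12 + (9 + 0)) + 13)/2)*(-1320) = (-4 + ((-12 + 9) + 13)/2)*(-1320) = (-4 + (-3 + 13)/2)*(-1320) = (-4 + (1/2)*10)*(-1320) = (-4 + 5)*(-1320) = 1*(-1320) = -1320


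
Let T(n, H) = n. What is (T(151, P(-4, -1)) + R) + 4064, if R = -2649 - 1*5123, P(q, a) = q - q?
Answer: -3557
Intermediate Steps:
P(q, a) = 0
R = -7772 (R = -2649 - 5123 = -7772)
(T(151, P(-4, -1)) + R) + 4064 = (151 - 7772) + 4064 = -7621 + 4064 = -3557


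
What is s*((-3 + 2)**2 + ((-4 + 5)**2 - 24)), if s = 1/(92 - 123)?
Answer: 22/31 ≈ 0.70968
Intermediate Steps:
s = -1/31 (s = 1/(-31) = -1/31 ≈ -0.032258)
s*((-3 + 2)**2 + ((-4 + 5)**2 - 24)) = -((-3 + 2)**2 + ((-4 + 5)**2 - 24))/31 = -((-1)**2 + (1**2 - 24))/31 = -(1 + (1 - 24))/31 = -(1 - 23)/31 = -1/31*(-22) = 22/31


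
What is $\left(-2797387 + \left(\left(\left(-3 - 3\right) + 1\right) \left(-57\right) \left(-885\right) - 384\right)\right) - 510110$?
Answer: $-3560106$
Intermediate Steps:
$\left(-2797387 + \left(\left(\left(-3 - 3\right) + 1\right) \left(-57\right) \left(-885\right) - 384\right)\right) - 510110 = \left(-2797387 + \left(\left(-6 + 1\right) \left(-57\right) \left(-885\right) - 384\right)\right) - 510110 = \left(-2797387 + \left(\left(-5\right) \left(-57\right) \left(-885\right) - 384\right)\right) - 510110 = \left(-2797387 + \left(285 \left(-885\right) - 384\right)\right) - 510110 = \left(-2797387 - 252609\right) - 510110 = -3049996 - 510110 = -3560106$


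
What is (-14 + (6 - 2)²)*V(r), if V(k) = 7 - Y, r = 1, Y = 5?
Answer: 4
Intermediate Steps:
V(k) = 2 (V(k) = 7 - 1*5 = 7 - 5 = 2)
(-14 + (6 - 2)²)*V(r) = (-14 + (6 - 2)²)*2 = (-14 + 4²)*2 = (-14 + 16)*2 = 2*2 = 4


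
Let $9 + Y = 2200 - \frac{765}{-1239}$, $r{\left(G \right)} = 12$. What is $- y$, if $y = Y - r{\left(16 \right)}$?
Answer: $- \frac{900182}{413} \approx -2179.6$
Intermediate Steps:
$Y = \frac{905138}{413}$ ($Y = -9 + \left(2200 - \frac{765}{-1239}\right) = -9 + \left(2200 - 765 \left(- \frac{1}{1239}\right)\right) = -9 + \left(2200 - - \frac{255}{413}\right) = -9 + \left(2200 + \frac{255}{413}\right) = -9 + \frac{908855}{413} = \frac{905138}{413} \approx 2191.6$)
$y = \frac{900182}{413}$ ($y = \frac{905138}{413} - 12 = \frac{900182}{413} \approx 2179.6$)
$- y = \left(-1\right) \frac{900182}{413} = - \frac{900182}{413}$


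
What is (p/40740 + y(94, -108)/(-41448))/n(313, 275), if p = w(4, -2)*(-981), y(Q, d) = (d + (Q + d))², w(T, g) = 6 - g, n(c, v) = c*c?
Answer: -19409543/3446450471310 ≈ -5.6318e-6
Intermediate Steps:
n(c, v) = c²
y(Q, d) = (Q + 2*d)²
p = -7848 (p = (6 - 1*(-2))*(-981) = (6 + 2)*(-981) = 8*(-981) = -7848)
(p/40740 + y(94, -108)/(-41448))/n(313, 275) = (-7848/40740 + (94 + 2*(-108))²/(-41448))/(313²) = (-7848*1/40740 + (94 - 216)²*(-1/41448))/97969 = (-654/3395 + (-122)²*(-1/41448))*(1/97969) = (-654/3395 + 14884*(-1/41448))*(1/97969) = (-654/3395 - 3721/10362)*(1/97969) = -19409543/35178990*1/97969 = -19409543/3446450471310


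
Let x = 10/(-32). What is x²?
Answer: 25/256 ≈ 0.097656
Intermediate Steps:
x = -5/16 (x = 10*(-1/32) = -5/16 ≈ -0.31250)
x² = (-5/16)² = 25/256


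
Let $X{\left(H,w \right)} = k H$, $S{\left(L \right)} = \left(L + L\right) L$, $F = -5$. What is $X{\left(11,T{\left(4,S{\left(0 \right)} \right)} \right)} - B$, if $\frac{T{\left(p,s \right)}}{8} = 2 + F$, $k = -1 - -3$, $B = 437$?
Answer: $-415$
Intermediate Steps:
$S{\left(L \right)} = 2 L^{2}$ ($S{\left(L \right)} = 2 L L = 2 L^{2}$)
$k = 2$ ($k = -1 + 3 = 2$)
$T{\left(p,s \right)} = -24$ ($T{\left(p,s \right)} = 8 \left(2 - 5\right) = 8 \left(-3\right) = -24$)
$X{\left(H,w \right)} = 2 H$
$X{\left(11,T{\left(4,S{\left(0 \right)} \right)} \right)} - B = 2 \cdot 11 - 437 = 22 - 437 = -415$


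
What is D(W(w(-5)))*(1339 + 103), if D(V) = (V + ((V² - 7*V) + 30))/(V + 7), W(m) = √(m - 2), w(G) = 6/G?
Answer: 1214164/261 - 1984192*I*√5/1305 ≈ 4652.0 - 3399.8*I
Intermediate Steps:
W(m) = √(-2 + m)
D(V) = (30 + V² - 6*V)/(7 + V) (D(V) = (V + (30 + V² - 7*V))/(7 + V) = (30 + V² - 6*V)/(7 + V))
D(W(w(-5)))*(1339 + 103) = ((30 + (√(-2 + 6/(-5)))² - 6*√(-2 + 6/(-5)))/(7 + √(-2 + 6/(-5))))*(1339 + 103) = ((30 + (√(-2 + 6*(-⅕)))² - 6*√(-2 + 6*(-⅕)))/(7 + √(-2 + 6*(-⅕))))*1442 = ((30 + (√(-2 - 6/5))² - 6*√(-2 - 6/5))/(7 + √(-2 - 6/5)))*1442 = ((30 + (√(-16/5))² - 24*I*√5/5)/(7 + √(-16/5)))*1442 = ((30 + (4*I*√5/5)² - 24*I*√5/5)/(7 + 4*I*√5/5))*1442 = ((30 - 16/5 - 24*I*√5/5)/(7 + 4*I*√5/5))*1442 = ((134/5 - 24*I*√5/5)/(7 + 4*I*√5/5))*1442 = 1442*(134/5 - 24*I*√5/5)/(7 + 4*I*√5/5)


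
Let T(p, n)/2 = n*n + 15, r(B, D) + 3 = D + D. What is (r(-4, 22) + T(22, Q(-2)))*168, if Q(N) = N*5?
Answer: 45528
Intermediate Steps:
Q(N) = 5*N
r(B, D) = -3 + 2*D (r(B, D) = -3 + (D + D) = -3 + 2*D)
T(p, n) = 30 + 2*n² (T(p, n) = 2*(n*n + 15) = 2*(n² + 15) = 2*(15 + n²) = 30 + 2*n²)
(r(-4, 22) + T(22, Q(-2)))*168 = ((-3 + 2*22) + (30 + 2*(5*(-2))²))*168 = ((-3 + 44) + (30 + 2*(-10)²))*168 = (41 + (30 + 2*100))*168 = (41 + (30 + 200))*168 = (41 + 230)*168 = 271*168 = 45528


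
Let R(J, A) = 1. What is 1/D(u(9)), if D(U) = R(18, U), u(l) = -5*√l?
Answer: 1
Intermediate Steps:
D(U) = 1
1/D(u(9)) = 1/1 = 1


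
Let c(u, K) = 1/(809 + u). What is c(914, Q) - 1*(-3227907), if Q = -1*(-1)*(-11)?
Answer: 5561683762/1723 ≈ 3.2279e+6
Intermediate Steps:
Q = -11 (Q = 1*(-11) = -11)
c(914, Q) - 1*(-3227907) = 1/(809 + 914) - 1*(-3227907) = 1/1723 + 3227907 = 5561683762/1723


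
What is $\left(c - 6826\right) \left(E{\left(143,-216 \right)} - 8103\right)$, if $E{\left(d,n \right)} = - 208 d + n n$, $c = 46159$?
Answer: $346484397$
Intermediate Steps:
$E{\left(d,n \right)} = n^{2} - 208 d$ ($E{\left(d,n \right)} = - 208 d + n^{2} = n^{2} - 208 d$)
$\left(c - 6826\right) \left(E{\left(143,-216 \right)} - 8103\right) = \left(46159 - 6826\right) \left(\left(\left(-216\right)^{2} - 29744\right) - 8103\right) = 39333 \left(\left(46656 - 29744\right) - 8103\right) = 39333 \left(16912 - 8103\right) = 39333 \cdot 8809 = 346484397$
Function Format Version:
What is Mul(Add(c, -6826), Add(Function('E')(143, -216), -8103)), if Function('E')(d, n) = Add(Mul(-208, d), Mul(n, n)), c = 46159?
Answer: 346484397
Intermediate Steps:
Function('E')(d, n) = Add(Pow(n, 2), Mul(-208, d)) (Function('E')(d, n) = Add(Mul(-208, d), Pow(n, 2)) = Add(Pow(n, 2), Mul(-208, d)))
Mul(Add(c, -6826), Add(Function('E')(143, -216), -8103)) = Mul(Add(46159, -6826), Add(Add(Pow(-216, 2), Mul(-208, 143)), -8103)) = Mul(39333, Add(Add(46656, -29744), -8103)) = Mul(39333, Add(16912, -8103)) = Mul(39333, 8809) = 346484397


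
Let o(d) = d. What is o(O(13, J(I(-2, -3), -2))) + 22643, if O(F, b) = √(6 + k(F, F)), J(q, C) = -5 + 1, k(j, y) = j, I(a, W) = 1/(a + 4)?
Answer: 22643 + √19 ≈ 22647.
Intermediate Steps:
I(a, W) = 1/(4 + a)
J(q, C) = -4
O(F, b) = √(6 + F)
o(O(13, J(I(-2, -3), -2))) + 22643 = √(6 + 13) + 22643 = √19 + 22643 = 22643 + √19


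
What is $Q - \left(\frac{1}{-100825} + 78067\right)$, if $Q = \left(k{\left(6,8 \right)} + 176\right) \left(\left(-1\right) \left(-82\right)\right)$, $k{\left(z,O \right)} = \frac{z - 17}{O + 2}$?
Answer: $- \frac{6425093289}{100825} \approx -63725.0$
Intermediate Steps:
$k{\left(z,O \right)} = \frac{-17 + z}{2 + O}$
$Q = \frac{71709}{5}$ ($Q = \left(\frac{-17 + 6}{2 + 8} + 176\right) \left(\left(-1\right) \left(-82\right)\right) = \left(\frac{1}{10} \left(-11\right) + 176\right) 82 = \left(- \frac{11}{10} + 176\right) 82 = \frac{1749}{10} \cdot 82 = \frac{71709}{5} \approx 14342.0$)
$Q - \left(\frac{1}{-100825} + 78067\right) = \frac{71709}{5} - \left(\frac{1}{-100825} + 78067\right) = \frac{71709}{5} - \left(- \frac{1}{100825} + 78067\right) = \frac{71709}{5} - \frac{7871105274}{100825} = - \frac{6425093289}{100825}$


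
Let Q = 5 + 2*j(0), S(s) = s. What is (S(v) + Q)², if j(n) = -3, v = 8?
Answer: 49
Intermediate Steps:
Q = -1 (Q = 5 + 2*(-3) = 5 - 6 = -1)
(S(v) + Q)² = (8 - 1)² = 7² = 49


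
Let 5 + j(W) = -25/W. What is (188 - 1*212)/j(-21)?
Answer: 63/10 ≈ 6.3000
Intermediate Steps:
j(W) = -5 - 25/W
(188 - 1*212)/j(-21) = (188 - 1*212)/(-5 - 25/(-21)) = (188 - 212)/(-5 - 25*(-1/21)) = -24/(-5 + 25/21) = -24/(-80/21) = -24*(-21/80) = 63/10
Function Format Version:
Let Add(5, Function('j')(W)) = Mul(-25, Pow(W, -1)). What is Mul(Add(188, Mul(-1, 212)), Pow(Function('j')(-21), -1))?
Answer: Rational(63, 10) ≈ 6.3000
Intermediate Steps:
Function('j')(W) = Add(-5, Mul(-25, Pow(W, -1)))
Mul(Add(188, Mul(-1, 212)), Pow(Function('j')(-21), -1)) = Mul(Add(188, Mul(-1, 212)), Pow(Add(-5, Mul(-25, Pow(-21, -1))), -1)) = Mul(Add(188, -212), Pow(Add(-5, Mul(-25, Rational(-1, 21))), -1)) = Mul(-24, Pow(Add(-5, Rational(25, 21)), -1)) = Mul(-24, Pow(Rational(-80, 21), -1)) = Mul(-24, Rational(-21, 80)) = Rational(63, 10)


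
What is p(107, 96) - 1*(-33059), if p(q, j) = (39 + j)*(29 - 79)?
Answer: 26309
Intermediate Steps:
p(q, j) = -1950 - 50*j (p(q, j) = (39 + j)*(-50) = -1950 - 50*j)
p(107, 96) - 1*(-33059) = (-1950 - 50*96) - 1*(-33059) = (-1950 - 4800) + 33059 = -6750 + 33059 = 26309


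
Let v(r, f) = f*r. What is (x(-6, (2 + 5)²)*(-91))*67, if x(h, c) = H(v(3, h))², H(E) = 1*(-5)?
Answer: -152425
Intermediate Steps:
H(E) = -5
x(h, c) = 25 (x(h, c) = (-5)² = 25)
(x(-6, (2 + 5)²)*(-91))*67 = (25*(-91))*67 = -2275*67 = -152425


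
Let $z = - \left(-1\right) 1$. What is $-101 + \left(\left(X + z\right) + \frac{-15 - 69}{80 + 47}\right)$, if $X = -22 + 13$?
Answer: $- \frac{13927}{127} \approx -109.66$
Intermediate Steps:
$X = -9$
$z = 1$ ($z = \left(-1\right) \left(-1\right) = 1$)
$-101 + \left(\left(X + z\right) + \frac{-15 - 69}{80 + 47}\right) = -101 + \left(\left(-9 + 1\right) + \frac{-15 - 69}{80 + 47}\right) = -101 - \left(8 + \frac{84}{127}\right) = -101 - \frac{1100}{127} = - \frac{13927}{127}$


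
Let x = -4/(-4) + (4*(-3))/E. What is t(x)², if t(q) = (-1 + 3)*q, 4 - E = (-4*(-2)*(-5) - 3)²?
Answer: 1532644/378225 ≈ 4.0522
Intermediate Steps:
E = -1845 (E = 4 - (-4*(-2)*(-5) - 3)² = 4 - (8*(-5) - 3)² = 4 - (-40 - 3)² = 4 - 1*(-43)² = 4 - 1*1849 = 4 - 1849 = -1845)
x = 619/615 (x = -4/(-4) + (4*(-3))/(-1845) = -4*(-¼) - 12*(-1/1845) = 1 + 4/615 = 619/615 ≈ 1.0065)
t(q) = 2*q
t(x)² = (2*(619/615))² = (1238/615)² = 1532644/378225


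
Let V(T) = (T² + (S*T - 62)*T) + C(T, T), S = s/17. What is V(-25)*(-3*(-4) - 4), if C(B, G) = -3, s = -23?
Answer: 180392/17 ≈ 10611.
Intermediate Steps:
S = -23/17 ≈ -1.3529
V(T) = -3 + T² + T*(-62 - 23*T/17) (V(T) = (T² + (-23*T/17 - 62)*T) - 3 = (T² + (-62 - 23*T/17)*T) - 3 = (T² + T*(-62 - 23*T/17)) - 3 = -3 + T² + T*(-62 - 23*T/17))
V(-25)*(-3*(-4) - 4) = (-3 - 62*(-25) - 6/17*(-25)²)*(-3*(-4) - 4) = (-3 + 1550 - 6/17*625)*(12 - 4) = (-3 + 1550 - 3750/17)*8 = (22549/17)*8 = 180392/17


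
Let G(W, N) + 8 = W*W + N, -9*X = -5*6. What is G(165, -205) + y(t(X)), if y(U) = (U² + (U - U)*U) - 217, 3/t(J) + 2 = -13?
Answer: 669876/25 ≈ 26795.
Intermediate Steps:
X = 10/3 (X = -(-5)*6/9 = -⅑*(-30) = 10/3 ≈ 3.3333)
t(J) = -⅕ (t(J) = 3/(-2 - 13) = 3/(-15) = 3*(-1/15) = -⅕)
G(W, N) = -8 + N + W² (G(W, N) = -8 + (W*W + N) = -8 + (W² + N) = -8 + (N + W²) = -8 + N + W²)
y(U) = -217 + U² (y(U) = (U² + 0*U) - 217 = (U² + 0) - 217 = U² - 217 = -217 + U²)
G(165, -205) + y(t(X)) = (-8 - 205 + 165²) + (-217 + (-⅕)²) = (-8 - 205 + 27225) + (-217 + 1/25) = 27012 - 5424/25 = 669876/25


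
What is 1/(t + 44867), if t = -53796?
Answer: -1/8929 ≈ -0.00011199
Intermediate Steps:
1/(t + 44867) = 1/(-53796 + 44867) = 1/(-8929) = -1/8929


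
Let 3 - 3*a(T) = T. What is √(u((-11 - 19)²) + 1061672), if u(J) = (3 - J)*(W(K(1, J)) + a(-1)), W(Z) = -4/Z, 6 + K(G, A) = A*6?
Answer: √857078301278/899 ≈ 1029.8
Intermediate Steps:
K(G, A) = -6 + 6*A (K(G, A) = -6 + A*6 = -6 + 6*A)
a(T) = 1 - T/3
u(J) = (3 - J)*(4/3 - 4/(-6 + 6*J)) (u(J) = (3 - J)*(-4/(-6 + 6*J) + (1 - ⅓*(-1))) = (3 - J)*(-4/(-6 + 6*J) + (1 + ⅓)) = (3 - J)*(-4/(-6 + 6*J) + 4/3) = (3 - J)*(4/3 - 4/(-6 + 6*J)))
√(u((-11 - 19)²) + 1061672) = √(2*(-9 - 2*(-11 - 19)⁴ + 9*(-11 - 19)²)/(3*(-1 + (-11 - 19)²)) + 1061672) = √(2*(-9 - 2*((-30)²)² + 9*(-30)²)/(3*(-1 + (-30)²)) + 1061672) = √(2*(-9 - 2*900² + 9*900)/(3*(-1 + 900)) + 1061672) = √((⅔)*(-9 - 2*810000 + 8100)/899 + 1061672) = √((⅔)*(1/899)*(-9 - 1620000 + 8100) + 1061672) = √((⅔)*(1/899)*(-1611909) + 1061672) = √(-1074606/899 + 1061672) = √(953368522/899) = √857078301278/899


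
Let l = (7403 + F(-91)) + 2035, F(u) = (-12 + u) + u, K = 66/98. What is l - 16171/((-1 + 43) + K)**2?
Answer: 40378538993/4372281 ≈ 9235.1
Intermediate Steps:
K = 33/49 (K = 66*(1/98) = 33/49 ≈ 0.67347)
F(u) = -12 + 2*u
l = 9244 (l = (7403 + (-12 + 2*(-91))) + 2035 = (7403 + (-12 - 182)) + 2035 = (7403 - 194) + 2035 = 7209 + 2035 = 9244)
l - 16171/((-1 + 43) + K)**2 = 9244 - 16171/((-1 + 43) + 33/49)**2 = 9244 - 16171/(42 + 33/49)**2 = 9244 - 16171/((2091/49)**2) = 9244 - 16171/4372281/2401 = 9244 - 16171*2401/4372281 = 9244 - 38826571/4372281 = 40378538993/4372281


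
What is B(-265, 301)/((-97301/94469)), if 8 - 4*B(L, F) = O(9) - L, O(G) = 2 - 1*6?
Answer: 23900657/389204 ≈ 61.409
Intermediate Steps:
O(G) = -4 (O(G) = 2 - 6 = -4)
B(L, F) = 3 + L/4 (B(L, F) = 2 - (-4 - L)/4 = 2 + (1 + L/4) = 3 + L/4)
B(-265, 301)/((-97301/94469)) = (3 + (1/4)*(-265))/((-97301/94469)) = (3 - 265/4)/((-97301*1/94469)) = -253/(4*(-97301/94469)) = -253/4*(-94469/97301) = 23900657/389204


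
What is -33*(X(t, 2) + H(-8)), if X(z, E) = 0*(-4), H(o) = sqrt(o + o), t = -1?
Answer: -132*I ≈ -132.0*I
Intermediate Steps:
H(o) = sqrt(2)*sqrt(o) (H(o) = sqrt(2*o) = sqrt(2)*sqrt(o))
X(z, E) = 0
-33*(X(t, 2) + H(-8)) = -33*(0 + sqrt(2)*sqrt(-8)) = -33*(0 + sqrt(2)*(2*I*sqrt(2))) = -33*(0 + 4*I) = -132*I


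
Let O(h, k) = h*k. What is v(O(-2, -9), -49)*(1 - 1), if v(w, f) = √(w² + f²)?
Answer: 0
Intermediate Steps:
v(w, f) = √(f² + w²)
v(O(-2, -9), -49)*(1 - 1) = √((-49)² + (-2*(-9))²)*(1 - 1) = √(2401 + 18²)*0 = √(2401 + 324)*0 = √2725*0 = (5*√109)*0 = 0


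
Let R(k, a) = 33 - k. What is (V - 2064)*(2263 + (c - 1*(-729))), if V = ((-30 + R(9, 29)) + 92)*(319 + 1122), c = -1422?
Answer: 191323340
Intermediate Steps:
V = 123926 (V = ((-30 + (33 - 1*9)) + 92)*(319 + 1122) = ((-30 + (33 - 9)) + 92)*1441 = ((-30 + 24) + 92)*1441 = (-6 + 92)*1441 = 86*1441 = 123926)
(V - 2064)*(2263 + (c - 1*(-729))) = (123926 - 2064)*(2263 + (-1422 - 1*(-729))) = 121862*(2263 + (-1422 + 729)) = 121862*(2263 - 693) = 121862*1570 = 191323340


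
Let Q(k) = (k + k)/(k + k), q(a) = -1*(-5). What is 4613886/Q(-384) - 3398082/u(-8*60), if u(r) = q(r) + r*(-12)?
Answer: 26595654708/5765 ≈ 4.6133e+6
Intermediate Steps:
q(a) = 5
Q(k) = 1 (Q(k) = (2*k)/((2*k)) = (2*k)*(1/(2*k)) = 1)
u(r) = 5 - 12*r (u(r) = 5 + r*(-12) = 5 - 12*r)
4613886/Q(-384) - 3398082/u(-8*60) = 4613886/1 - 3398082/(5 - (-96)*60) = 4613886*1 - 3398082/(5 - 12*(-480)) = 4613886 - 3398082/(5 + 5760) = 4613886 - 3398082/5765 = 26595654708/5765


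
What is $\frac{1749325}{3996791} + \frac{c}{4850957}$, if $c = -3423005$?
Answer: $- \frac{5195135222930}{19388261278987} \approx -0.26795$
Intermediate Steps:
$\frac{1749325}{3996791} + \frac{c}{4850957} = \frac{1749325}{3996791} - \frac{3423005}{4850957} = - \frac{5195135222930}{19388261278987}$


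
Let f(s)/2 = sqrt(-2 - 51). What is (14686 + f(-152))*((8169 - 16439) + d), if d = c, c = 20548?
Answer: 180314708 + 24556*I*sqrt(53) ≈ 1.8031e+8 + 1.7877e+5*I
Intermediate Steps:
f(s) = 2*I*sqrt(53) (f(s) = 2*sqrt(-2 - 51) = 2*sqrt(-53) = 2*(I*sqrt(53)) = 2*I*sqrt(53))
d = 20548
(14686 + f(-152))*((8169 - 16439) + d) = (14686 + 2*I*sqrt(53))*((8169 - 16439) + 20548) = (14686 + 2*I*sqrt(53))*(-8270 + 20548) = (14686 + 2*I*sqrt(53))*12278 = 180314708 + 24556*I*sqrt(53)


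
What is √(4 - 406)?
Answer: I*√402 ≈ 20.05*I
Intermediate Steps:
√(4 - 406) = √(-402) = I*√402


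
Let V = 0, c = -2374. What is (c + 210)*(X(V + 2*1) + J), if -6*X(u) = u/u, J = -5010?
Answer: 32526002/3 ≈ 1.0842e+7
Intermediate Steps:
X(u) = -⅙ (X(u) = -u/(6*u) = -⅙*1 = -⅙)
(c + 210)*(X(V + 2*1) + J) = (-2374 + 210)*(-⅙ - 5010) = -2164*(-30061/6) = 32526002/3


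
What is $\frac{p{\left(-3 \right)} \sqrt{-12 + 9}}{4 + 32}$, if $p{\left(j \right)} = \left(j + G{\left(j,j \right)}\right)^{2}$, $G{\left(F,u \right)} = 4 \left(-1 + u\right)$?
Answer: $\frac{361 i \sqrt{3}}{36} \approx 17.369 i$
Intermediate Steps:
$G{\left(F,u \right)} = -4 + 4 u$
$p{\left(j \right)} = \left(-4 + 5 j\right)^{2}$ ($p{\left(j \right)} = \left(j + \left(-4 + 4 j\right)\right)^{2} = \left(-4 + 5 j\right)^{2}$)
$\frac{p{\left(-3 \right)} \sqrt{-12 + 9}}{4 + 32} = \frac{\left(-4 + 5 \left(-3\right)\right)^{2} \sqrt{-12 + 9}}{4 + 32} = \frac{\left(-4 - 15\right)^{2} \sqrt{-3}}{36} = \left(-19\right)^{2} i \sqrt{3} \cdot \frac{1}{36} = 361 i \sqrt{3} \cdot \frac{1}{36} = \frac{361 i \sqrt{3}}{36}$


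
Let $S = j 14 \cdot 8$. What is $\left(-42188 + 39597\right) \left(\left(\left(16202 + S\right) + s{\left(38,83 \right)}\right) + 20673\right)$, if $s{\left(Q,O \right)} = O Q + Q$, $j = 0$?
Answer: $-103813597$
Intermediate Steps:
$S = 0$ ($S = 0 \cdot 14 \cdot 8 = 0 \cdot 8 = 0$)
$s{\left(Q,O \right)} = Q + O Q$
$\left(-42188 + 39597\right) \left(\left(\left(16202 + S\right) + s{\left(38,83 \right)}\right) + 20673\right) = \left(-42188 + 39597\right) \left(\left(\left(16202 + 0\right) + 38 \left(1 + 83\right)\right) + 20673\right) = - 2591 \left(\left(16202 + 38 \cdot 84\right) + 20673\right) = - 2591 \left(\left(16202 + 3192\right) + 20673\right) = - 2591 \left(19394 + 20673\right) = \left(-2591\right) 40067 = -103813597$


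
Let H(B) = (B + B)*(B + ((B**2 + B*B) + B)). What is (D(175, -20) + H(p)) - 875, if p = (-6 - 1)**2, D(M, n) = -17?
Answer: 479308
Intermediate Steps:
p = 49 (p = (-7)**2 = 49)
H(B) = 2*B*(2*B + 2*B**2) (H(B) = (2*B)*(B + ((B**2 + B**2) + B)) = (2*B)*(B + (2*B**2 + B)) = (2*B)*(B + (B + 2*B**2)) = (2*B)*(2*B + 2*B**2) = 2*B*(2*B + 2*B**2))
(D(175, -20) + H(p)) - 875 = (-17 + 4*49**2*(1 + 49)) - 875 = (-17 + 4*2401*50) - 875 = (-17 + 480200) - 875 = 480183 - 875 = 479308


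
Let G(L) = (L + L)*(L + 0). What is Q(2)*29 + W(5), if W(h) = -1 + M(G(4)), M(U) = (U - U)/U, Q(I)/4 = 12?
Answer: 1391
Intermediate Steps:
Q(I) = 48 (Q(I) = 4*12 = 48)
G(L) = 2*L² (G(L) = (2*L)*L = 2*L²)
M(U) = 0 (M(U) = 0/U = 0)
W(h) = -1 (W(h) = -1 + 0 = -1)
Q(2)*29 + W(5) = 48*29 - 1 = 1392 - 1 = 1391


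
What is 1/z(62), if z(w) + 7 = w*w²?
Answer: 1/238321 ≈ 4.1960e-6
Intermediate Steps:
z(w) = -7 + w³ (z(w) = -7 + w*w² = -7 + w³)
1/z(62) = 1/(-7 + 62³) = 1/(-7 + 238328) = 1/238321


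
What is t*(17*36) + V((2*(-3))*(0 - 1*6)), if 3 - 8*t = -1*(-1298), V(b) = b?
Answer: -198063/2 ≈ -99032.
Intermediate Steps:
t = -1295/8 (t = 3/8 - (-1)*(-1298)/8 = 3/8 - ⅛*1298 = 3/8 - 649/4 = -1295/8 ≈ -161.88)
t*(17*36) + V((2*(-3))*(0 - 1*6)) = -22015*36/8 + (2*(-3))*(0 - 1*6) = -1295/8*612 - 6*(0 - 6) = -198135/2 - 6*(-6) = -198135/2 + 36 = -198063/2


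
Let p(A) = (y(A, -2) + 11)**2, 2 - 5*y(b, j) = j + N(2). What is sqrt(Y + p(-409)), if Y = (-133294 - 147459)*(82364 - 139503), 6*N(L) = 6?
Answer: sqrt(401048645039)/5 ≈ 1.2666e+5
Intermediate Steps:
N(L) = 1 (N(L) = (1/6)*6 = 1)
y(b, j) = 1/5 - j/5 (y(b, j) = 2/5 - (j + 1)/5 = 2/5 - (1 + j)/5 = 2/5 + (-1/5 - j/5) = 1/5 - j/5)
p(A) = 3364/25 (p(A) = ((1/5 - 1/5*(-2)) + 11)**2 = ((1/5 + 2/5) + 11)**2 = (3/5 + 11)**2 = (58/5)**2 = 3364/25)
Y = 16041945667 (Y = -280753*(-57139) = 16041945667)
sqrt(Y + p(-409)) = sqrt(16041945667 + 3364/25) = sqrt(401048645039/25) = sqrt(401048645039)/5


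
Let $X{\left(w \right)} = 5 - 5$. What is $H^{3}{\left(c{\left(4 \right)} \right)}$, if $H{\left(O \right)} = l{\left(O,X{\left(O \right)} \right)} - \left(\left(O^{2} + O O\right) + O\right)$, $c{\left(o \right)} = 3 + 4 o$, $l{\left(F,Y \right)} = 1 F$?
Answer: $-376367048$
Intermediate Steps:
$X{\left(w \right)} = 0$ ($X{\left(w \right)} = 5 - 5 = 0$)
$l{\left(F,Y \right)} = F$
$H{\left(O \right)} = - 2 O^{2}$ ($H{\left(O \right)} = O - \left(\left(O^{2} + O O\right) + O\right) = O - \left(\left(O^{2} + O^{2}\right) + O\right) = O - \left(2 O^{2} + O\right) = O - \left(O + 2 O^{2}\right) = - 2 O^{2}$)
$H^{3}{\left(c{\left(4 \right)} \right)} = \left(- 2 \left(3 + 4 \cdot 4\right)^{2}\right)^{3} = \left(- 2 \left(3 + 16\right)^{2}\right)^{3} = \left(- 2 \cdot 19^{2}\right)^{3} = \left(\left(-2\right) 361\right)^{3} = \left(-722\right)^{3} = -376367048$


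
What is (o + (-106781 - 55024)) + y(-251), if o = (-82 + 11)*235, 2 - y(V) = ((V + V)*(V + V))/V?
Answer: -177484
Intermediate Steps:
y(V) = 2 - 4*V (y(V) = 2 - (V + V)*(V + V)/V = 2 - (2*V)*(2*V)/V = 2 - 4*V**2/V = 2 - 4*V)
o = -16685 (o = -71*235 = -16685)
(o + (-106781 - 55024)) + y(-251) = (-16685 + (-106781 - 55024)) + (2 - 4*(-251)) = (-16685 - 161805) + (2 + 1004) = -178490 + 1006 = -177484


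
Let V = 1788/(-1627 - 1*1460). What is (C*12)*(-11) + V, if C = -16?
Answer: 2172652/1029 ≈ 2111.4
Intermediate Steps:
V = -596/1029 (V = 1788/(-1627 - 1460) = 1788/(-3087) = 1788*(-1/3087) = -596/1029 ≈ -0.57920)
(C*12)*(-11) + V = -16*12*(-11) - 596/1029 = -192*(-11) - 596/1029 = 2112 - 596/1029 = 2172652/1029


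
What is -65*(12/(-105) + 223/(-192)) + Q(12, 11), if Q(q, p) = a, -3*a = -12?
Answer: 116825/1344 ≈ 86.923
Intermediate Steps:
a = 4 (a = -⅓*(-12) = 4)
Q(q, p) = 4
-65*(12/(-105) + 223/(-192)) + Q(12, 11) = -65*(12/(-105) + 223/(-192)) + 4 = -65*(12*(-1/105) + 223*(-1/192)) + 4 = -65*(-4/35 - 223/192) + 4 = -65*(-8573/6720) + 4 = 111449/1344 + 4 = 116825/1344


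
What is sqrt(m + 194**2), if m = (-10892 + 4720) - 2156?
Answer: 2*sqrt(7327) ≈ 171.20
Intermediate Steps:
m = -8328 (m = -6172 - 2156 = -8328)
sqrt(m + 194**2) = sqrt(-8328 + 194**2) = sqrt(-8328 + 37636) = sqrt(29308) = 2*sqrt(7327)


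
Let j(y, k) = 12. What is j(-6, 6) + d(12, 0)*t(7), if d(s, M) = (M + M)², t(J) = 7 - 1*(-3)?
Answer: 12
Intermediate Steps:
t(J) = 10 (t(J) = 7 + 3 = 10)
d(s, M) = 4*M² (d(s, M) = (2*M)² = 4*M²)
j(-6, 6) + d(12, 0)*t(7) = 12 + (4*0²)*10 = 12 + (4*0)*10 = 12 + 0*10 = 12 + 0 = 12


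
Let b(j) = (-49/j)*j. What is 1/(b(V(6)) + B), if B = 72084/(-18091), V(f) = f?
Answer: -18091/958543 ≈ -0.018873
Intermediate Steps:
B = -72084/18091 (B = 72084*(-1/18091) = -72084/18091 ≈ -3.9845)
b(j) = -49
1/(b(V(6)) + B) = 1/(-49 - 72084/18091) = 1/(-958543/18091) = -18091/958543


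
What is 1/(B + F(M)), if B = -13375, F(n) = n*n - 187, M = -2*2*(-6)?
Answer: -1/12986 ≈ -7.7006e-5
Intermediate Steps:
M = 24 (M = -4*(-6) = 24)
F(n) = -187 + n² (F(n) = n² - 187 = -187 + n²)
1/(B + F(M)) = 1/(-13375 + (-187 + 24²)) = 1/(-13375 + (-187 + 576)) = 1/(-13375 + 389) = 1/(-12986) = -1/12986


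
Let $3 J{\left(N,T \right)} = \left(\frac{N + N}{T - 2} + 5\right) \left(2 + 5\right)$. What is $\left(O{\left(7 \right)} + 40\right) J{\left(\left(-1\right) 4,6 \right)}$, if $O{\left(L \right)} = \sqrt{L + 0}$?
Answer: $280 + 7 \sqrt{7} \approx 298.52$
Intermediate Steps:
$O{\left(L \right)} = \sqrt{L}$
$J{\left(N,T \right)} = \frac{35}{3} + \frac{14 N}{3 \left(-2 + T\right)}$ ($J{\left(N,T \right)} = \frac{\left(\frac{N + N}{T - 2} + 5\right) \left(2 + 5\right)}{3} = \frac{\left(\frac{2 N}{-2 + T} + 5\right) 7}{3} = \frac{\left(5 + \frac{2 N}{-2 + T}\right) 7}{3} = \frac{35 + \frac{14 N}{-2 + T}}{3} = \frac{35}{3} + \frac{14 N}{3 \left(-2 + T\right)}$)
$\left(O{\left(7 \right)} + 40\right) J{\left(\left(-1\right) 4,6 \right)} = \left(\sqrt{7} + 40\right) \frac{7 \left(-10 + 2 \left(\left(-1\right) 4\right) + 5 \cdot 6\right)}{3 \left(-2 + 6\right)} = \left(40 + \sqrt{7}\right) \frac{7 \left(-10 + 2 \left(-4\right) + 30\right)}{3 \cdot 4} = \left(40 + \sqrt{7}\right) \frac{7}{3} \cdot \frac{1}{4} \left(-10 - 8 + 30\right) = \left(40 + \sqrt{7}\right) \frac{7}{3} \cdot \frac{1}{4} \cdot 12 = \left(40 + \sqrt{7}\right) 7 = 280 + 7 \sqrt{7}$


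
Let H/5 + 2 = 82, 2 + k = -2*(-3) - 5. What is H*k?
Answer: -400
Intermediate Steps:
k = -1 (k = -2 + (-2*(-3) - 5) = -2 + (6 - 5) = -2 + 1 = -1)
H = 400 (H = -10 + 5*82 = -10 + 410 = 400)
H*k = 400*(-1) = -400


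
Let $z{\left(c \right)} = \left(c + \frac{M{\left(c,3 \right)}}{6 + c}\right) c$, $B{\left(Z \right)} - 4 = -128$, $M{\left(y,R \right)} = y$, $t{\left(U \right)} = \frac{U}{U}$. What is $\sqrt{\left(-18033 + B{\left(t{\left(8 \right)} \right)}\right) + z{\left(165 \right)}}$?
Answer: $\frac{\sqrt{3331023}}{19} \approx 96.058$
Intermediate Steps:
$t{\left(U \right)} = 1$
$B{\left(Z \right)} = -124$ ($B{\left(Z \right)} = 4 - 128 = -124$)
$z{\left(c \right)} = c \left(c + \frac{c}{6 + c}\right)$ ($z{\left(c \right)} = \left(c + \frac{c}{6 + c}\right) c = c \left(c + \frac{c}{6 + c}\right)$)
$\sqrt{\left(-18033 + B{\left(t{\left(8 \right)} \right)}\right) + z{\left(165 \right)}} = \sqrt{\left(-18033 - 124\right) + \frac{165^{2} \left(7 + 165\right)}{6 + 165}} = \sqrt{-18157 + 27225 \cdot \frac{1}{171} \cdot 172} = \sqrt{-18157 + \frac{520300}{19}} = \sqrt{\frac{175317}{19}} = \frac{\sqrt{3331023}}{19}$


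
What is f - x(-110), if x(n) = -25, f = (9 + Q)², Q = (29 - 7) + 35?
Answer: 4381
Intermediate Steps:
Q = 57 (Q = 22 + 35 = 57)
f = 4356 (f = (9 + 57)² = 66² = 4356)
f - x(-110) = 4356 - 1*(-25) = 4356 + 25 = 4381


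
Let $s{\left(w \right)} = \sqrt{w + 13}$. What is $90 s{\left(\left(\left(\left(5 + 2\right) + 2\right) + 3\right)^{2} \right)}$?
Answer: $90 \sqrt{157} \approx 1127.7$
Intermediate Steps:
$s{\left(w \right)} = \sqrt{13 + w}$
$90 s{\left(\left(\left(\left(5 + 2\right) + 2\right) + 3\right)^{2} \right)} = 90 \sqrt{13 + \left(\left(\left(5 + 2\right) + 2\right) + 3\right)^{2}} = 90 \sqrt{13 + \left(\left(7 + 2\right) + 3\right)^{2}} = 90 \sqrt{13 + \left(9 + 3\right)^{2}} = 90 \sqrt{13 + 12^{2}} = 90 \sqrt{13 + 144} = 90 \sqrt{157}$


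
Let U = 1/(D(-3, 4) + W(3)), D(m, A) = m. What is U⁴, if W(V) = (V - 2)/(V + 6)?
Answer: 6561/456976 ≈ 0.014357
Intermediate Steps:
W(V) = (-2 + V)/(6 + V)
U = -9/26 (U = 1/(-3 + (-2 + 3)/(6 + 3)) = 1/(-3 + 1/9) = 1/(-3 + (⅑)*1) = 1/(-3 + ⅑) = 1/(-26/9) = -9/26 ≈ -0.34615)
U⁴ = (-9/26)⁴ = 6561/456976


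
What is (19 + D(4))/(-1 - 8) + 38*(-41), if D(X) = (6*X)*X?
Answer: -14137/9 ≈ -1570.8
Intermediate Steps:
D(X) = 6*X²
(19 + D(4))/(-1 - 8) + 38*(-41) = (19 + 6*4²)/(-1 - 8) + 38*(-41) = (19 + 6*16)/(-9) - 1558 = (19 + 96)*(-⅑) - 1558 = 115*(-⅑) - 1558 = -115/9 - 1558 = -14137/9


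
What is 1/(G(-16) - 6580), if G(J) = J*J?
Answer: -1/6324 ≈ -0.00015813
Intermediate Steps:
G(J) = J**2
1/(G(-16) - 6580) = 1/((-16)**2 - 6580) = 1/(256 - 6580) = 1/(-6324) = -1/6324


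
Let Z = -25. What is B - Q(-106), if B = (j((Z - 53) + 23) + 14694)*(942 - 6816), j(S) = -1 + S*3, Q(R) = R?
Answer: -85337366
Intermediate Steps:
j(S) = -1 + 3*S
B = -85337472 (B = ((-1 + 3*((-25 - 53) + 23)) + 14694)*(942 - 6816) = ((-1 + 3*(-78 + 23)) + 14694)*(-5874) = ((-1 + 3*(-55)) + 14694)*(-5874) = ((-1 - 165) + 14694)*(-5874) = (-166 + 14694)*(-5874) = 14528*(-5874) = -85337472)
B - Q(-106) = -85337472 - 1*(-106) = -85337472 + 106 = -85337366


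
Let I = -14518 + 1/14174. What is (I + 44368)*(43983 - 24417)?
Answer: 4139127633483/7087 ≈ 5.8404e+8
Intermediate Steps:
I = -205778131/14174 (I = -14518 + 1/14174 = -205778131/14174 ≈ -14518.)
(I + 44368)*(43983 - 24417) = (-205778131/14174 + 44368)*(43983 - 24417) = (423093901/14174)*19566 = 4139127633483/7087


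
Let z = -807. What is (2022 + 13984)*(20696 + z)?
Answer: 318343334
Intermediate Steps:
(2022 + 13984)*(20696 + z) = (2022 + 13984)*(20696 - 807) = 16006*19889 = 318343334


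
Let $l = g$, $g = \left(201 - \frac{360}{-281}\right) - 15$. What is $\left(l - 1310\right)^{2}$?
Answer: $\frac{99530154256}{78961} \approx 1.2605 \cdot 10^{6}$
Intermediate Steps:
$g = \frac{52626}{281}$ ($g = \left(201 - - \frac{360}{281}\right) - 15 = \left(201 + \frac{360}{281}\right) - 15 = \frac{56841}{281} - 15 = \frac{52626}{281} \approx 187.28$)
$l = \frac{52626}{281} \approx 187.28$
$\left(l - 1310\right)^{2} = \left(\frac{52626}{281} - 1310\right)^{2} = \left(- \frac{315484}{281}\right)^{2} = \frac{99530154256}{78961}$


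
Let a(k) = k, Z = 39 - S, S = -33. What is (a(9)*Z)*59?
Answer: 38232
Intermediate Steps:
Z = 72 (Z = 39 - 1*(-33) = 39 + 33 = 72)
(a(9)*Z)*59 = (9*72)*59 = 648*59 = 38232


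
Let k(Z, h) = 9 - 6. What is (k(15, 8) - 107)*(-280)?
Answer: 29120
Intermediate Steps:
k(Z, h) = 3
(k(15, 8) - 107)*(-280) = (3 - 107)*(-280) = -104*(-280) = 29120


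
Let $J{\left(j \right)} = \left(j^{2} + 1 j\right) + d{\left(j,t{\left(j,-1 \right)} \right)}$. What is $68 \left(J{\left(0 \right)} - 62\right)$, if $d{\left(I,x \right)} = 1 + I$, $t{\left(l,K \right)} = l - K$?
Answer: $-4148$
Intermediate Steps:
$J{\left(j \right)} = 1 + j^{2} + 2 j$ ($J{\left(j \right)} = \left(j^{2} + 1 j\right) + \left(1 + j\right) = \left(j^{2} + j\right) + \left(1 + j\right) = \left(j + j^{2}\right) + \left(1 + j\right) = 1 + j^{2} + 2 j$)
$68 \left(J{\left(0 \right)} - 62\right) = 68 \left(\left(1 + 0^{2} + 2 \cdot 0\right) - 62\right) = 68 \left(\left(1 + 0 + 0\right) - 62\right) = 68 \left(1 - 62\right) = 68 \left(-61\right) = -4148$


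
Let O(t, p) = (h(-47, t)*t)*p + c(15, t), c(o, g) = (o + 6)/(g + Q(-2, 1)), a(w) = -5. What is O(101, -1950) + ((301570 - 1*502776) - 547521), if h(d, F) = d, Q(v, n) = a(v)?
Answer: 272253543/32 ≈ 8.5079e+6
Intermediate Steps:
Q(v, n) = -5
c(o, g) = (6 + o)/(-5 + g) (c(o, g) = (o + 6)/(g - 5) = (6 + o)/(-5 + g))
O(t, p) = 21/(-5 + t) - 47*p*t (O(t, p) = (-47*t)*p + (6 + 15)/(-5 + t) = -47*p*t + 21/(-5 + t) = 21/(-5 + t) - 47*p*t)
O(101, -1950) + ((301570 - 1*502776) - 547521) = (21 - 47*(-1950)*101*(-5 + 101))/(-5 + 101) + ((301570 - 1*502776) - 547521) = (21 - 47*(-1950)*101*96)/96 + ((301570 - 502776) - 547521) = (21 + 888638400)/96 + (-201206 - 547521) = (1/96)*888638421 - 748727 = 296212807/32 - 748727 = 272253543/32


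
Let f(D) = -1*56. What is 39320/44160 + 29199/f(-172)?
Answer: -4022581/7728 ≈ -520.52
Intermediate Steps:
f(D) = -56
39320/44160 + 29199/f(-172) = 39320/44160 + 29199/(-56) = 39320*(1/44160) + 29199*(-1/56) = 983/1104 - 29199/56 = -4022581/7728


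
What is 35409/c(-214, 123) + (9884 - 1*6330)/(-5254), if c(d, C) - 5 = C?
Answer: 92791987/336256 ≈ 275.96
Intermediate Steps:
c(d, C) = 5 + C
35409/c(-214, 123) + (9884 - 1*6330)/(-5254) = 35409/(5 + 123) + (9884 - 1*6330)/(-5254) = 35409/128 + (9884 - 6330)*(-1/5254) = 35409*(1/128) + 3554*(-1/5254) = 35409/128 - 1777/2627 = 92791987/336256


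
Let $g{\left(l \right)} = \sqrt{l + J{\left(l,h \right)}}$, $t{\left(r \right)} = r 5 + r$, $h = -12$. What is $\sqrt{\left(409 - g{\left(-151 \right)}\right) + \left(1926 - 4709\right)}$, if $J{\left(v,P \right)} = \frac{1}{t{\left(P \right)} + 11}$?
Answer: $\frac{\sqrt{-8833654 - 854 i \sqrt{2867}}}{61} \approx 0.12611 - 48.724 i$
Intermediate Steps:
$t{\left(r \right)} = 6 r$ ($t{\left(r \right)} = 5 r + r = 6 r$)
$J{\left(v,P \right)} = \frac{1}{11 + 6 P}$ ($J{\left(v,P \right)} = \frac{1}{6 P + 11} = \frac{1}{11 + 6 P}$)
$g{\left(l \right)} = \sqrt{- \frac{1}{61} + l}$ ($g{\left(l \right)} = \sqrt{l + \frac{1}{11 + 6 \left(-12\right)}} = \sqrt{l + \frac{1}{11 - 72}} = \sqrt{l + \frac{1}{-61}} = \sqrt{l - \frac{1}{61}} = \sqrt{- \frac{1}{61} + l}$)
$\sqrt{\left(409 - g{\left(-151 \right)}\right) + \left(1926 - 4709\right)} = \sqrt{\left(409 - \frac{\sqrt{-61 + 3721 \left(-151\right)}}{61}\right) + \left(1926 - 4709\right)} = \sqrt{\left(409 - \frac{\sqrt{-61 - 561871}}{61}\right) + \left(1926 - 4709\right)} = \sqrt{\left(409 - \frac{\sqrt{-561932}}{61}\right) - 2783} = \sqrt{\left(409 - \frac{14 i \sqrt{2867}}{61}\right) - 2783} = \sqrt{-2374 - \frac{14 i \sqrt{2867}}{61}}$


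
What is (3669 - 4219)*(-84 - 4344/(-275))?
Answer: 37512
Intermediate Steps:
(3669 - 4219)*(-84 - 4344/(-275)) = -550*(-84 - 4344*(-1/275)) = -550*(-84 + 4344/275) = -550*(-18756/275) = 37512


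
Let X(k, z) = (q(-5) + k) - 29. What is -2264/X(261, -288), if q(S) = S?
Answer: -2264/227 ≈ -9.9736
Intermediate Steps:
X(k, z) = -34 + k (X(k, z) = (-5 + k) - 29 = -34 + k)
-2264/X(261, -288) = -2264/(-34 + 261) = -2264/227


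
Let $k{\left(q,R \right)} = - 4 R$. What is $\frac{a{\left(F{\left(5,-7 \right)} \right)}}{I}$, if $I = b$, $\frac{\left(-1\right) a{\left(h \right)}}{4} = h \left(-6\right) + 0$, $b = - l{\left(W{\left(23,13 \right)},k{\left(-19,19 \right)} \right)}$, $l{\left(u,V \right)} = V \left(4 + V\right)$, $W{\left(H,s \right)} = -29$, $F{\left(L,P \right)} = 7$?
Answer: $- \frac{7}{228} \approx -0.030702$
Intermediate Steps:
$b = -5472$ ($b = - \left(-4\right) 19 \left(4 - 76\right) = - \left(-76\right) \left(4 - 76\right) = - \left(-76\right) \left(-72\right) = \left(-1\right) 5472 = -5472$)
$a{\left(h \right)} = 24 h$ ($a{\left(h \right)} = - 4 \left(h \left(-6\right) + 0\right) = - 4 \left(- 6 h + 0\right) = - 4 \left(- 6 h\right) = 24 h$)
$I = -5472$
$\frac{a{\left(F{\left(5,-7 \right)} \right)}}{I} = \frac{24 \cdot 7}{-5472} = 168 \left(- \frac{1}{5472}\right) = - \frac{7}{228}$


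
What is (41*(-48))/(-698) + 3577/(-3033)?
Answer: 1736099/1058517 ≈ 1.6401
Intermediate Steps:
(41*(-48))/(-698) + 3577/(-3033) = -1968*(-1/698) + 3577*(-1/3033) = 984/349 - 3577/3033 = 1736099/1058517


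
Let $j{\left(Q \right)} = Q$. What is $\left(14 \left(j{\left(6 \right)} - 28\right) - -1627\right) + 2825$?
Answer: $4144$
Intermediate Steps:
$\left(14 \left(j{\left(6 \right)} - 28\right) - -1627\right) + 2825 = \left(14 \left(6 - 28\right) - -1627\right) + 2825 = \left(14 \left(6 - 28\right) + 1627\right) + 2825 = \left(14 \left(-22\right) + 1627\right) + 2825 = \left(-308 + 1627\right) + 2825 = 1319 + 2825 = 4144$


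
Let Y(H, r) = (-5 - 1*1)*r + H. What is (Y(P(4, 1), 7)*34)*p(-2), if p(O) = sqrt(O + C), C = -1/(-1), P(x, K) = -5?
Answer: -1598*I ≈ -1598.0*I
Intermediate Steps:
C = 1 (C = -1*(-1) = 1)
Y(H, r) = H - 6*r (Y(H, r) = (-5 - 1)*r + H = -6*r + H = H - 6*r)
p(O) = sqrt(1 + O) (p(O) = sqrt(O + 1) = sqrt(1 + O))
(Y(P(4, 1), 7)*34)*p(-2) = ((-5 - 6*7)*34)*sqrt(1 - 2) = ((-5 - 42)*34)*sqrt(-1) = (-47*34)*I = -1598*I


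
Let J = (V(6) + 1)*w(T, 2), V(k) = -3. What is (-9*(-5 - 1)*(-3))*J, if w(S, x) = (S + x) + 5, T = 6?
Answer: 4212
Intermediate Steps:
w(S, x) = 5 + S + x
J = -26 (J = (-3 + 1)*(5 + 6 + 2) = -2*13 = -26)
(-9*(-5 - 1)*(-3))*J = -9*(-5 - 1)*(-3)*(-26) = -(-54)*(-3)*(-26) = -9*18*(-26) = -162*(-26) = 4212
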